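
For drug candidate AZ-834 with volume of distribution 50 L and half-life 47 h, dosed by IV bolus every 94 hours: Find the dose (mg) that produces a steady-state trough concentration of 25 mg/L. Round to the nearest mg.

τ/t½ = 94/47 ≈ 2, so f = (1/2)^(94/47) ≈ 0.250000.
Cmin,ss = (D/Vd)·f/(1−f), so D = Cmin,ss·Vd·(1−f)/f.
D = 25 × 50 × (1−f)/f ≈ 25 × 50 × 3.00000 ≈ 3750.00 mg.

3750 mg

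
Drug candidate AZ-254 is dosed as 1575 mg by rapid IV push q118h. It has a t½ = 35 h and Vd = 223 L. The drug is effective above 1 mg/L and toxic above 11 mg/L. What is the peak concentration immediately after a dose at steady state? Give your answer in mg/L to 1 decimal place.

τ/t½ = 118/35 ≈ 3.3714, so fraction remaining f = (1/2)^(118/35) ≈ 0.0966.
Accumulation ratio R = 1/(1 − f) ≈ 1/0.9034 ≈ 1.1069.
Each bolus raises the concentration by D/Vd = 1575/223 ≈ 7.063 mg/L.
Cmax,ss = C₀/(1 − f) ≈ 7.063/0.9034 ≈ 7.818 mg/L.
Peak 7.8 mg/L vs MTC 11 mg/L: below toxic threshold.

7.8 mg/L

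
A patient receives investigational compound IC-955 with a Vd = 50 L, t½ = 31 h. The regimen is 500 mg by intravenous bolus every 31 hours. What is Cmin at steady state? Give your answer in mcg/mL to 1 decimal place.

10.0 mcg/mL

The dosing interval is 1 half-life, so f = 2^(−1) = 0.5.
At steady state, R = 1/(1 − 0.5) = 2/1.
Single-dose peak C₀ = D/Vd = 500/50 = 10 mcg/mL.
Steady-state peak Cmax,ss = C₀·R = 10 × 2/1 ≈ 20.000 mcg/mL.
Steady-state trough Cmin,ss = Cmax,ss·f ≈ 20.000 × 0.5 ≈ 10.000 mcg/mL.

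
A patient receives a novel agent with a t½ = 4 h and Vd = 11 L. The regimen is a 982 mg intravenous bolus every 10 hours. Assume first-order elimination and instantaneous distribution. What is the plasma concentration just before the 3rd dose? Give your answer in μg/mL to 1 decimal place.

18.6 μg/mL

f = (1/2)^(τ/t½) = (1/2)^(10/4) ≈ 0.1768.
C₀ = D/Vd = 982/11 ≈ 89.273 μg/mL.
Before the 3rd dose, 2 doses have been given. Superposition: Cmin = C₀·(f + f²).
≈ 89.273 × (0.1768 + 0.0313) ≈ 89.273 × 0.2081 ≈ 18.578 μg/mL.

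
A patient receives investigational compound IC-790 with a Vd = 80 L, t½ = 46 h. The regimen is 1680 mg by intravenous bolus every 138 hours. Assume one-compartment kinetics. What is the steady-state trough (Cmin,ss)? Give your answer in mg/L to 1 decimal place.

3.0 mg/L

The dosing interval is 3 half-lives, so f = 2^(−3) = 0.125.
Accumulation ratio R = 1/(1 − f) = 1/0.875 = 8/7.
Single-dose peak C₀ = D/Vd = 1680/80 = 21 mg/L.
Steady-state peak Cmax,ss = C₀·R = 21 × 8/7 ≈ 24.000 mg/L.
Steady-state trough Cmin,ss = Cmax,ss·f ≈ 24.000 × 0.125 ≈ 3.000 mg/L.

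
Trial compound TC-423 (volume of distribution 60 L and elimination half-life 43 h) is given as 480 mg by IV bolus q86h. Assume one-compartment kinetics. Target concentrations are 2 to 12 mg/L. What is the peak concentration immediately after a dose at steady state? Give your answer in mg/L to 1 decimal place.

The dosing interval is 2 half-lives, so f = 2^(−2) = 0.25.
Accumulation ratio R = 1/(1 − f) = 1/0.75 = 4/3.
Single-dose peak C₀ = D/Vd = 480/60 = 8 mg/L.
Steady-state peak Cmax,ss = C₀·R = 8 × 4/3 ≈ 10.667 mg/L.
Peak 10.7 mg/L vs MTC 12 mg/L: below toxic threshold.

10.7 mg/L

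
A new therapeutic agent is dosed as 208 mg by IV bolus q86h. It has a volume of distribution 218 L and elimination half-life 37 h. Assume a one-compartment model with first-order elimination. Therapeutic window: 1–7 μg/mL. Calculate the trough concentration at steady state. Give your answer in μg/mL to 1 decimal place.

0.2 μg/mL

τ/t½ = 86/37 ≈ 2.3243, so fraction remaining f = (1/2)^(86/37) ≈ 0.1997.
Each bolus raises the concentration by D/Vd = 208/218 ≈ 0.954 μg/mL.
Steady-state trough Cmin,ss = C₀·f/(1−f) ≈ 0.954 × 0.1997/0.8003 ≈ 0.238 μg/mL.
Trough 0.2 μg/mL vs MEC 1 μg/mL: subtherapeutic.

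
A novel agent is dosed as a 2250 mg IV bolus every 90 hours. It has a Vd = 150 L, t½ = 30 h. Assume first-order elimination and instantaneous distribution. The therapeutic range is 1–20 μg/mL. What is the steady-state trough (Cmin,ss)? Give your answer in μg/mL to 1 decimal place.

2.1 μg/mL

τ = 90 h = 3 half-lives, so f = (1/2)^3 = 0.125.
Accumulation ratio R = 1/(1 − f) = 1/0.875 = 8/7.
Single-dose peak C₀ = D/Vd = 2250/150 = 15 μg/mL.
Steady-state peak Cmax,ss = C₀·R = 15 × 8/7 ≈ 17.143 μg/mL.
Steady-state trough Cmin,ss = Cmax,ss·f ≈ 17.143 × 0.125 ≈ 2.143 μg/mL.
Trough 2.1 μg/mL vs MEC 1 μg/mL: adequate.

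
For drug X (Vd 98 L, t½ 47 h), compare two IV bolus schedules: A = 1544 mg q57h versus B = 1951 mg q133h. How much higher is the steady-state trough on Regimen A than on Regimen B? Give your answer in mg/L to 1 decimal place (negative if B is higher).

Regimen A: f = (1/2)^(57/47) ≈ 0.4314; Cmin,ss = (1544/98)·f/(1−f) ≈ 11.953 mg/L.
Regimen B: f = (1/2)^(133/47) ≈ 0.1407; Cmin,ss = (1951/98)·f/(1−f) ≈ 3.260 mg/L.
Difference ≈ 11.953 − 3.260 ≈ 8.693 mg/L.

8.7 mg/L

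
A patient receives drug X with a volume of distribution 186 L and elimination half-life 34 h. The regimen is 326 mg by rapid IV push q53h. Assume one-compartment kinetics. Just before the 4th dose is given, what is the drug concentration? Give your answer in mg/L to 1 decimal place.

f = (1/2)^(τ/t½) = (1/2)^(53/34) ≈ 0.3394.
C₀ = D/Vd = 326/186 ≈ 1.753 mg/L.
Before the 4th dose, 3 doses have been given. Superposition: Cmin = C₀·(f + f² + … + f^3).
≈ 1.753 × (0.3394 + 0.1152 + 0.0391) ≈ 1.753 × 0.4937 ≈ 0.865 mg/L.

0.9 mg/L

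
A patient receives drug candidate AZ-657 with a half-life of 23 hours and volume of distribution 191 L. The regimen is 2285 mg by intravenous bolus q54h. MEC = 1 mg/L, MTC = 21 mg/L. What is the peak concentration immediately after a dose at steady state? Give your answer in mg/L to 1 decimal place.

14.9 mg/L

τ/t½ = 54/23 ≈ 2.3478, so fraction remaining f = (1/2)^(54/23) ≈ 0.1964.
At steady state, accumulation factor R = 1/(1 − e^(−kτ)) ≈ 1.2444.
Each bolus raises the concentration by D/Vd = 2285/191 ≈ 11.963 mg/L.
Cmax,ss = C₀/(1 − f) ≈ 11.963/0.8036 ≈ 14.887 mg/L.
Peak 14.9 mg/L vs MTC 21 mg/L: below toxic threshold.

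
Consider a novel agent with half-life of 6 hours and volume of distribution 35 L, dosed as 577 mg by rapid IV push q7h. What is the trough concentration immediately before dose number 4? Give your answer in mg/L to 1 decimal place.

12.1 mg/L

f = (1/2)^(τ/t½) = (1/2)^(7/6) ≈ 0.4454.
C₀ = D/Vd = 577/35 ≈ 16.486 mg/L.
Before the 4th dose, 3 doses have been given. Superposition: Cmin = C₀·(f + f² + … + f^3).
≈ 16.486 × (0.4454 + 0.1984 + 0.0884) ≈ 16.486 × 0.7322 ≈ 12.071 mg/L.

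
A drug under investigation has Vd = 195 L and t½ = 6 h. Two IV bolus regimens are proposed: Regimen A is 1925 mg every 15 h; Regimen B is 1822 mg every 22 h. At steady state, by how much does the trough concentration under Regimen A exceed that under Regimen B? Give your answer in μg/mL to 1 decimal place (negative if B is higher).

1.3 μg/mL

Regimen A: f = (1/2)^(15/6) ≈ 0.1768; Cmin,ss = (1925/195)·f/(1−f) ≈ 2.120 μg/mL.
Regimen B: f = (1/2)^(22/6) ≈ 0.0787; Cmin,ss = (1822/195)·f/(1−f) ≈ 0.798 μg/mL.
Difference ≈ 2.120 − 0.798 ≈ 1.322 μg/mL.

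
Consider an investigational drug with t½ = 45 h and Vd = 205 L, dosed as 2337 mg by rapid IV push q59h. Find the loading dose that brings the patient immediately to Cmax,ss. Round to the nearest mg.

f = (1/2)^(59/45) ≈ 0.403010; accumulation ratio R = 1/(1−f) ≈ 1.67507.
Loading dose to hit Cmax,ss on first dose: D_load = D_maint·R ≈ 2337 × 1.67507 ≈ 3914.64 mg.

3915 mg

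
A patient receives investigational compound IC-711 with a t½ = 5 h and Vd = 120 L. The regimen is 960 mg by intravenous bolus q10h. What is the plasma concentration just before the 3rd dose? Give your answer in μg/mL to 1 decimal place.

2.5 μg/mL

f = (1/2)^(τ/t½) = (1/2)^(10/5) ≈ 0.2500.
C₀ = D/Vd = 960/120 ≈ 8.000 μg/mL.
Before the 3rd dose, 2 doses have been given. Superposition: Cmin = C₀·(f + f²).
≈ 8.000 × (0.2500 + 0.0625) ≈ 8.000 × 0.3125 ≈ 2.500 μg/mL.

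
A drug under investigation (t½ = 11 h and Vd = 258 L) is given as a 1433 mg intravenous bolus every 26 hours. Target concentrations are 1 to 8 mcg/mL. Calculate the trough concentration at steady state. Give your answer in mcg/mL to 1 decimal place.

1.3 mcg/mL

τ/t½ = 26/11 ≈ 2.3636, so fraction remaining f = (1/2)^(26/11) ≈ 0.1943.
At steady state, accumulation factor R = 1/(1 − e^(−kτ)) ≈ 1.2412.
Each bolus raises the concentration by D/Vd = 1433/258 ≈ 5.554 mcg/mL.
Cmax,ss = C₀/(1 − f) ≈ 5.554/0.8057 ≈ 6.893 mcg/mL.
One interval later, Cmin,ss = Cmax,ss·e^(−kτ) ≈ 6.893 × 0.1943 ≈ 1.339 mcg/mL.
Trough 1.3 mcg/mL vs MEC 1 mcg/mL: adequate.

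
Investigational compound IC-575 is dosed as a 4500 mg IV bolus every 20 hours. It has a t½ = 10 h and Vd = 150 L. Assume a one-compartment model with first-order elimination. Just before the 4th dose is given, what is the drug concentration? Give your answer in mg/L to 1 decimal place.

f = (1/2)^(τ/t½) = (1/2)^(20/10) ≈ 0.2500.
C₀ = D/Vd = 4500/150 ≈ 30.000 mg/L.
Before the 4th dose, 3 doses have been given. Superposition: Cmin = C₀·(f + f² + … + f^3).
≈ 30.000 × (0.2500 + 0.0625 + 0.0156) ≈ 30.000 × 0.3281 ≈ 9.843 mg/L.

9.8 mg/L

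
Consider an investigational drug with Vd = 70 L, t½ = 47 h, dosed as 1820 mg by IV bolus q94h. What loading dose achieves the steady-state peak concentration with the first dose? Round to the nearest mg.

f = (1/2)^(94/47) ≈ 0.250000; accumulation ratio R = 1/(1−f) ≈ 1.33333.
Loading dose to hit Cmax,ss on first dose: D_load = D_maint·R ≈ 1820 × 1.33333 ≈ 2426.66 mg.

2427 mg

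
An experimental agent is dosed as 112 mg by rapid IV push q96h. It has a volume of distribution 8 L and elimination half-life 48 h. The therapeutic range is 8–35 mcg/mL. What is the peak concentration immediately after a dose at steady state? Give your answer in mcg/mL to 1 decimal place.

τ = 96 h = 2 half-lives, so f = (1/2)^2 = 0.25.
At steady state, R = 1/(1 − 0.25) = 4/3.
Single-dose peak C₀ = D/Vd = 112/8 = 14 mcg/mL.
Steady-state peak Cmax,ss = C₀·R = 14 × 4/3 ≈ 18.667 mcg/mL.
Peak 18.7 mcg/mL vs MTC 35 mcg/mL: below toxic threshold.

18.7 mcg/mL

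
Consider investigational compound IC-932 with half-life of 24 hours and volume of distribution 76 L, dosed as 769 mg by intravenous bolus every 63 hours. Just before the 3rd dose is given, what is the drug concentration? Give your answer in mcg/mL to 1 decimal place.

1.9 mcg/mL

f = (1/2)^(τ/t½) = (1/2)^(63/24) ≈ 0.1621.
C₀ = D/Vd = 769/76 ≈ 10.118 mcg/mL.
Before the 3rd dose, 2 doses have been given. Superposition: Cmin = C₀·(f + f²).
≈ 10.118 × (0.1621 + 0.0263) ≈ 10.118 × 0.1884 ≈ 1.906 mcg/mL.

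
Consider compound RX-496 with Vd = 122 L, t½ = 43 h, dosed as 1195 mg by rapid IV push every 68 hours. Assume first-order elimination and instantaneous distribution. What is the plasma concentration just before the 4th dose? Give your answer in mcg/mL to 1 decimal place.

f = (1/2)^(τ/t½) = (1/2)^(68/43) ≈ 0.3342.
C₀ = D/Vd = 1195/122 ≈ 9.795 mcg/mL.
Before the 4th dose, 3 doses have been given. Superposition: Cmin = C₀·(f + f² + … + f^3).
≈ 9.795 × (0.3342 + 0.1117 + 0.0373) ≈ 9.795 × 0.4832 ≈ 4.733 mcg/mL.

4.7 mcg/mL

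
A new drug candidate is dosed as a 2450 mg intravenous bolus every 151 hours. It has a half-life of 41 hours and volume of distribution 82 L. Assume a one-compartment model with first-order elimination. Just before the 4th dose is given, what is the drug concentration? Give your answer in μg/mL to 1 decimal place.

f = (1/2)^(τ/t½) = (1/2)^(151/41) ≈ 0.0779.
C₀ = D/Vd = 2450/82 ≈ 29.878 μg/mL.
Before the 4th dose, 3 doses have been given. Superposition: Cmin = C₀·(f + f² + … + f^3).
≈ 29.878 × (0.0779 + 0.0061 + 0.0005) ≈ 29.878 × 0.0845 ≈ 2.525 μg/mL.

2.5 μg/mL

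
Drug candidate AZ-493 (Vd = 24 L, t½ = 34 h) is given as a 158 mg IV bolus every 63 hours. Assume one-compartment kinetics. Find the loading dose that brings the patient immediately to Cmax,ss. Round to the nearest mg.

218 mg

f = (1/2)^(63/34) ≈ 0.276827; accumulation ratio R = 1/(1−f) ≈ 1.38279.
Loading dose to hit Cmax,ss on first dose: D_load = D_maint·R ≈ 158 × 1.38279 ≈ 218.48 mg.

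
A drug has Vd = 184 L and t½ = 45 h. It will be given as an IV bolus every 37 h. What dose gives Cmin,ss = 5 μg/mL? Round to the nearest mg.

707 mg

τ/t½ = 37/45 ≈ 0.82222, so f = (1/2)^(37/45) ≈ 0.565570.
Cmin,ss = (D/Vd)·f/(1−f), so D = Cmin,ss·Vd·(1−f)/f.
D = 5 × 184 × (1−f)/f ≈ 5 × 184 × 0.76813 ≈ 706.68 mg.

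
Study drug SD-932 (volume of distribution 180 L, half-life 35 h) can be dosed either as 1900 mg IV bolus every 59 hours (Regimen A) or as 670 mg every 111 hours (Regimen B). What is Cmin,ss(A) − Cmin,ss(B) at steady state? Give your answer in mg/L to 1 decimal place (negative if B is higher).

4.3 mg/L

Regimen A: f = (1/2)^(59/35) ≈ 0.3108; Cmin,ss = (1900/180)·f/(1−f) ≈ 4.760 mg/L.
Regimen B: f = (1/2)^(111/35) ≈ 0.1110; Cmin,ss = (670/180)·f/(1−f) ≈ 0.465 mg/L.
Difference ≈ 4.760 − 0.465 ≈ 4.295 mg/L.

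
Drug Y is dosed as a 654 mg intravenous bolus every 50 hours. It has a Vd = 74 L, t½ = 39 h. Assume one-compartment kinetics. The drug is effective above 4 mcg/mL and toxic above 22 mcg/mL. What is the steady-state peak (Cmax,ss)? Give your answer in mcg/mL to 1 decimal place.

Over one 50-h interval, 50/39 ≈ 1.2821 half-lives elapse, leaving f ≈ 0.4112 of each dose.
At steady state, accumulation factor R = 1/(1 − e^(−kτ)) ≈ 1.6984.
Each bolus raises the concentration by D/Vd = 654/74 ≈ 8.838 mcg/mL.
Steady-state peak Cmax,ss = C₀·R ≈ 8.838 × 1.6984 ≈ 15.010 mcg/mL.
Peak 15.0 mcg/mL vs MTC 22 mcg/mL: below toxic threshold.

15.0 mcg/mL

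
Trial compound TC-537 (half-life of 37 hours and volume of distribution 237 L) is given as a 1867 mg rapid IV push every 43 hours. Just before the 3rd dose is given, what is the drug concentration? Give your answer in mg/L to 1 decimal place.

5.1 mg/L

f = (1/2)^(τ/t½) = (1/2)^(43/37) ≈ 0.4468.
C₀ = D/Vd = 1867/237 ≈ 7.878 mg/L.
Before the 3rd dose, 2 doses have been given. Superposition: Cmin = C₀·(f + f²).
≈ 7.878 × (0.4468 + 0.1996) ≈ 7.878 × 0.6464 ≈ 5.092 mg/L.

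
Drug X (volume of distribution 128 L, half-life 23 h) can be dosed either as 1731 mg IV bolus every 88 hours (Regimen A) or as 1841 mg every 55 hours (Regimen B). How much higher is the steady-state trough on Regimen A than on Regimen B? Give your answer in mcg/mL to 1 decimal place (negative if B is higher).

-2.4 mcg/mL

Regimen A: f = (1/2)^(88/23) ≈ 0.0705; Cmin,ss = (1731/128)·f/(1−f) ≈ 1.026 mcg/mL.
Regimen B: f = (1/2)^(55/23) ≈ 0.1906; Cmin,ss = (1841/128)·f/(1−f) ≈ 3.387 mcg/mL.
Difference ≈ 1.026 − 3.387 ≈ -2.361 mcg/mL.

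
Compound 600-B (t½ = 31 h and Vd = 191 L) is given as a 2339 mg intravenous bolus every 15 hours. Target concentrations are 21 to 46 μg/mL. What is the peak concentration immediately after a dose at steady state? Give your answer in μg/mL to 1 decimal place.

k = ln2/t½ = ln2/31 ≈ 0.022360 h⁻¹; fraction remaining f = e^(−kτ) = e^(−0.022360×15) ≈ 0.7151.
At steady state, accumulation factor R = 1/(1 − e^(−kτ)) ≈ 3.5100.
Single-dose peak C₀ = D/Vd = 2339/191 ≈ 12.246 μg/mL.
Steady-state peak Cmax,ss = C₀·R ≈ 12.246 × 3.5100 ≈ 42.983 μg/mL.
Peak 43.0 μg/mL vs MTC 46 μg/mL: below toxic threshold.

43.0 μg/mL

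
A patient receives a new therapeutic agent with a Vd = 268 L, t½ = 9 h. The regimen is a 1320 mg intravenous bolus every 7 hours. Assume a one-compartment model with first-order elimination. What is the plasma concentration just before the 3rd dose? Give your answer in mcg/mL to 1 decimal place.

4.5 mcg/mL

f = (1/2)^(τ/t½) = (1/2)^(7/9) ≈ 0.5833.
C₀ = D/Vd = 1320/268 ≈ 4.925 mcg/mL.
Before the 3rd dose, 2 doses have been given. Superposition: Cmin = C₀·(f + f²).
≈ 4.925 × (0.5833 + 0.3402) ≈ 4.925 × 0.9235 ≈ 4.548 mcg/mL.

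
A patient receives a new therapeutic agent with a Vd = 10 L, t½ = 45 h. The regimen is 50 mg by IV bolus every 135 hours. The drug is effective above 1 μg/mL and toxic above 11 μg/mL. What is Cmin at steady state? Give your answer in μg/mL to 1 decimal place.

The dosing interval is 3 half-lives, so f = 2^(−3) = 0.125.
Accumulation ratio R = 1/(1 − f) = 1/0.875 = 8/7.
Single-dose peak C₀ = D/Vd = 50/10 = 5 μg/mL.
Steady-state peak Cmax,ss = C₀·R = 5 × 8/7 ≈ 5.714 μg/mL.
Steady-state trough Cmin,ss = Cmax,ss·f ≈ 5.714 × 0.125 ≈ 0.714 μg/mL.
Trough 0.7 μg/mL vs MEC 1 μg/mL: subtherapeutic.

0.7 μg/mL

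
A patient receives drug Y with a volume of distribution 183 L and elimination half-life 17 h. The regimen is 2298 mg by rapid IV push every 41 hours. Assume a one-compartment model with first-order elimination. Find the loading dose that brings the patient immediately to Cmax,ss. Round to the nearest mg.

2830 mg

f = (1/2)^(41/17) ≈ 0.187926; accumulation ratio R = 1/(1−f) ≈ 1.23141.
Loading dose to hit Cmax,ss on first dose: D_load = D_maint·R ≈ 2298 × 1.23141 ≈ 2829.78 mg.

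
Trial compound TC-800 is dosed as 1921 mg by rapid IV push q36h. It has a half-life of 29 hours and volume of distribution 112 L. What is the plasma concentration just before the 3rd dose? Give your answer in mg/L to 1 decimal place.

10.3 mg/L

f = (1/2)^(τ/t½) = (1/2)^(36/29) ≈ 0.4230.
C₀ = D/Vd = 1921/112 ≈ 17.152 mg/L.
Before the 3rd dose, 2 doses have been given. Superposition: Cmin = C₀·(f + f²).
≈ 17.152 × (0.4230 + 0.1789) ≈ 17.152 × 0.6019 ≈ 10.324 mg/L.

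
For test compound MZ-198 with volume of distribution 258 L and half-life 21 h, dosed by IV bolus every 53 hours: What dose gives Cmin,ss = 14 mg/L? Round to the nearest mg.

τ/t½ = 53/21 ≈ 2.5238, so f = (1/2)^(53/21) ≈ 0.173883.
Cmin,ss = (D/Vd)·f/(1−f), so D = Cmin,ss·Vd·(1−f)/f.
D = 14 × 258 × (1−f)/f ≈ 14 × 258 × 4.75099 ≈ 17160.58 mg.

17161 mg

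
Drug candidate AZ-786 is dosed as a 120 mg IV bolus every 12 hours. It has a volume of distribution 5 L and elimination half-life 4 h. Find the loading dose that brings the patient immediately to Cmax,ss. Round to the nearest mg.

137 mg

f = (1/2)^(12/4) ≈ 0.125000; accumulation ratio R = 1/(1−f) ≈ 1.14286.
Loading dose to hit Cmax,ss on first dose: D_load = D_maint·R ≈ 120 × 1.14286 ≈ 137.14 mg.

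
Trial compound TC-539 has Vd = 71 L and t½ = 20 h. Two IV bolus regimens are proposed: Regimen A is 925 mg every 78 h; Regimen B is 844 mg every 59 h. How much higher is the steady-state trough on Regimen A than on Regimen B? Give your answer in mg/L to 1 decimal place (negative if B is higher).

Regimen A: f = (1/2)^(78/20) ≈ 0.0670; Cmin,ss = (925/71)·f/(1−f) ≈ 0.936 mg/L.
Regimen B: f = (1/2)^(59/20) ≈ 0.1294; Cmin,ss = (844/71)·f/(1−f) ≈ 1.767 mg/L.
Difference ≈ 0.936 − 1.767 ≈ -0.831 mg/L.

-0.8 mg/L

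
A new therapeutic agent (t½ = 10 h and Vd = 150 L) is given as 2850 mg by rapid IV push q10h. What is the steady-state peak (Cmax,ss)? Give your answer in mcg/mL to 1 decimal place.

τ = 10 h = 1 half-life, so f = (1/2)^1 = 0.5.
At steady state, R = 1/(1 − 0.5) = 2/1.
Single-dose peak C₀ = D/Vd = 2850/150 = 19 mcg/mL.
Steady-state peak Cmax,ss = C₀·R = 19 × 2/1 ≈ 38.000 mcg/mL.

38.0 mcg/mL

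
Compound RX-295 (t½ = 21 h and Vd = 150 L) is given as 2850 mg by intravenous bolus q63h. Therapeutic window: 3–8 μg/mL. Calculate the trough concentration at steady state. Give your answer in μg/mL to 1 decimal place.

2.7 μg/mL

The dosing interval is 3 half-lives, so f = 2^(−3) = 0.125.
At steady state, R = 1/(1 − 0.125) = 8/7.
Single-dose peak C₀ = D/Vd = 2850/150 = 19 μg/mL.
Steady-state peak Cmax,ss = C₀·R = 19 × 8/7 ≈ 21.714 μg/mL.
Steady-state trough Cmin,ss = Cmax,ss·f ≈ 21.714 × 0.125 ≈ 2.714 μg/mL.
Trough 2.7 μg/mL vs MEC 3 μg/mL: subtherapeutic.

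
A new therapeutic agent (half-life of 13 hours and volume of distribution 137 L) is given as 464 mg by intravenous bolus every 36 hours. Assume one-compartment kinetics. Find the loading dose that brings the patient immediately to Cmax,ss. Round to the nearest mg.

544 mg

f = (1/2)^(36/13) ≈ 0.146683; accumulation ratio R = 1/(1−f) ≈ 1.17190.
Loading dose to hit Cmax,ss on first dose: D_load = D_maint·R ≈ 464 × 1.17190 ≈ 543.76 mg.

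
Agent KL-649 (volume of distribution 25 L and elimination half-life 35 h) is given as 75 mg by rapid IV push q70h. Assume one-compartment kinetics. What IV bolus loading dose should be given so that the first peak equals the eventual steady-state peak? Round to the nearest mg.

f = (1/2)^(70/35) ≈ 0.250000; accumulation ratio R = 1/(1−f) ≈ 1.33333.
Loading dose to hit Cmax,ss on first dose: D_load = D_maint·R ≈ 75 × 1.33333 ≈ 100.00 mg.

100 mg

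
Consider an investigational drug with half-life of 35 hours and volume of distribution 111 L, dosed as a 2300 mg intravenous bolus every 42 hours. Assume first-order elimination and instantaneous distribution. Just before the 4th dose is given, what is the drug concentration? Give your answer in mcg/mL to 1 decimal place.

f = (1/2)^(τ/t½) = (1/2)^(42/35) ≈ 0.4353.
C₀ = D/Vd = 2300/111 ≈ 20.721 mcg/mL.
Before the 4th dose, 3 doses have been given. Superposition: Cmin = C₀·(f + f² + … + f^3).
≈ 20.721 × (0.4353 + 0.1895 + 0.0825) ≈ 20.721 × 0.7073 ≈ 14.656 mcg/mL.

14.7 mcg/mL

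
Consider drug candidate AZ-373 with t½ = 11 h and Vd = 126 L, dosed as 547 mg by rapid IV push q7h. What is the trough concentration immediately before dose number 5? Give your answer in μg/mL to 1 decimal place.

f = (1/2)^(τ/t½) = (1/2)^(7/11) ≈ 0.6433.
C₀ = D/Vd = 547/126 ≈ 4.341 μg/mL.
Before the 5th dose, 4 doses have been given. Superposition: Cmin = C₀·(f + f² + … + f^4).
≈ 4.341 × (0.6433 + 0.4138 + 0.2662 + 0.1713) ≈ 4.341 × 1.4946 ≈ 6.488 μg/mL.

6.5 μg/mL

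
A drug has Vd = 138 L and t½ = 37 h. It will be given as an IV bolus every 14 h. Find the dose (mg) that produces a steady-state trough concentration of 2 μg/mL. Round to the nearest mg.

83 mg

τ/t½ = 14/37 ≈ 0.37838, so f = (1/2)^(14/37) ≈ 0.769302.
Cmin,ss = (D/Vd)·f/(1−f), so D = Cmin,ss·Vd·(1−f)/f.
D = 2 × 138 × (1−f)/f ≈ 2 × 138 × 0.29988 ≈ 82.77 mg.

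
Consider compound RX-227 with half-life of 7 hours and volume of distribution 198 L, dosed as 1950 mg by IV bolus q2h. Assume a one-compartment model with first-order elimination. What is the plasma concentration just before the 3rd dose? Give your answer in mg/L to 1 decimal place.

14.7 mg/L

f = (1/2)^(τ/t½) = (1/2)^(2/7) ≈ 0.8203.
C₀ = D/Vd = 1950/198 ≈ 9.848 mg/L.
Before the 3rd dose, 2 doses have been given. Superposition: Cmin = C₀·(f + f²).
≈ 9.848 × (0.8203 + 0.6729) ≈ 9.848 × 1.4932 ≈ 14.705 mg/L.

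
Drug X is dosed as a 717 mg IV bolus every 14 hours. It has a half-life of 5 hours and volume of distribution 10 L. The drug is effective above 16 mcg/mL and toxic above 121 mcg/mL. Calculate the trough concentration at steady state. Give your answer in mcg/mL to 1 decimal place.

12.0 mcg/mL

τ/t½ = 14/5 ≈ 2.8, so fraction remaining f = (1/2)^(14/5) ≈ 0.1436.
Each bolus raises the concentration by D/Vd = 717/10 ≈ 71.700 mcg/mL.
Steady-state trough Cmin,ss = C₀·f/(1−f) ≈ 71.700 × 0.1436/0.8564 ≈ 12.023 mcg/mL.
Trough 12.0 mcg/mL vs MEC 16 mcg/mL: subtherapeutic.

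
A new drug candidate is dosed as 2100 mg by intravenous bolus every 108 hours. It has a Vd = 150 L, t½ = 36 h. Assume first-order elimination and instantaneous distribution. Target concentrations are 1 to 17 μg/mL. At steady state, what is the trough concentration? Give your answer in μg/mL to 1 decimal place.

2.0 μg/mL

τ = 108 h = 3 half-lives, so f = (1/2)^3 = 0.125.
Accumulation ratio R = 1/(1 − f) = 1/0.875 = 8/7.
Single-dose peak C₀ = D/Vd = 2100/150 = 14 μg/mL.
Steady-state peak Cmax,ss = C₀·R = 14 × 8/7 ≈ 16.000 μg/mL.
Steady-state trough Cmin,ss = Cmax,ss·f ≈ 16.000 × 0.125 ≈ 2.000 μg/mL.
Trough 2.0 μg/mL vs MEC 1 μg/mL: adequate.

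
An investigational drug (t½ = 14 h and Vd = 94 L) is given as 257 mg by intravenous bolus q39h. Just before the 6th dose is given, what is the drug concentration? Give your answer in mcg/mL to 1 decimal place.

0.5 mcg/mL

f = (1/2)^(τ/t½) = (1/2)^(39/14) ≈ 0.1450.
C₀ = D/Vd = 257/94 ≈ 2.734 mcg/mL.
Before the 6th dose, 5 doses have been given. Superposition: Cmin = C₀·(f + f² + … + f^5).
≈ 2.734 × (0.1450 + 0.0210 + 0.0030 + 0.0004 + 0.0001) ≈ 2.734 × 0.1695 ≈ 0.463 mcg/mL.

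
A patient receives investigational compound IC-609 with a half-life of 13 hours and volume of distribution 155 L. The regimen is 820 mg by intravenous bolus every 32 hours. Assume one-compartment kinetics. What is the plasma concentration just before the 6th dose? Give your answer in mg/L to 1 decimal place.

1.2 mg/L

f = (1/2)^(τ/t½) = (1/2)^(32/13) ≈ 0.1816.
C₀ = D/Vd = 820/155 ≈ 5.290 mg/L.
Before the 6th dose, 5 doses have been given. Superposition: Cmin = C₀·(f + f² + … + f^5).
≈ 5.290 × (0.1816 + 0.0330 + 0.0060 + 0.0011 + 0.0002) ≈ 5.290 × 0.2219 ≈ 1.174 mg/L.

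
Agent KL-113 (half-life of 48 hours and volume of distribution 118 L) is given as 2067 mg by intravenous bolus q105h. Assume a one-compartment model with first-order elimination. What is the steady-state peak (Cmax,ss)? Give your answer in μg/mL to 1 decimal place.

k = ln2/t½ = ln2/48 ≈ 0.014441 h⁻¹; fraction remaining f = e^(−kτ) = e^(−0.014441×105) ≈ 0.2195.
Accumulation ratio R = 1/(1 − f) ≈ 1/0.7805 ≈ 1.2812.
Each bolus raises the concentration by D/Vd = 2067/118 ≈ 17.517 μg/mL.
Steady-state peak Cmax,ss = C₀·R ≈ 17.517 × 1.2812 ≈ 22.443 μg/mL.

22.4 μg/mL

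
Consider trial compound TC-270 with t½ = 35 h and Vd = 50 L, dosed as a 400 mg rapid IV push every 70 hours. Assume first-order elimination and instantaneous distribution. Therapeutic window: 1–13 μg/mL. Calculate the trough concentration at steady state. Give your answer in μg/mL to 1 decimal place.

2.7 μg/mL

The dosing interval is 2 half-lives, so f = 2^(−2) = 0.25.
At steady state, R = 1/(1 − 0.25) = 4/3.
Single-dose peak C₀ = D/Vd = 400/50 = 8 μg/mL.
Steady-state peak Cmax,ss = C₀·R = 8 × 4/3 ≈ 10.667 μg/mL.
Steady-state trough Cmin,ss = Cmax,ss·f ≈ 10.667 × 0.25 ≈ 2.667 μg/mL.
Trough 2.7 μg/mL vs MEC 1 μg/mL: adequate.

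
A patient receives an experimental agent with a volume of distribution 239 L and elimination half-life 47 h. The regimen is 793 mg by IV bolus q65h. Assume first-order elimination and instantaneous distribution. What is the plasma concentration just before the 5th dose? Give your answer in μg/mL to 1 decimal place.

f = (1/2)^(τ/t½) = (1/2)^(65/47) ≈ 0.3834.
C₀ = D/Vd = 793/239 ≈ 3.318 μg/mL.
Before the 5th dose, 4 doses have been given. Superposition: Cmin = C₀·(f + f² + … + f^4).
≈ 3.318 × (0.3834 + 0.1470 + 0.0564 + 0.0216) ≈ 3.318 × 0.6084 ≈ 2.019 μg/mL.

2.0 μg/mL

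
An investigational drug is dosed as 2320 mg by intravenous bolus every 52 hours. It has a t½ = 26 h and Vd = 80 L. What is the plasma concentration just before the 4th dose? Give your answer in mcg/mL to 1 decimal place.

f = (1/2)^(τ/t½) = (1/2)^(52/26) ≈ 0.2500.
C₀ = D/Vd = 2320/80 ≈ 29.000 mcg/mL.
Before the 4th dose, 3 doses have been given. Superposition: Cmin = C₀·(f + f² + … + f^3).
≈ 29.000 × (0.2500 + 0.0625 + 0.0156) ≈ 29.000 × 0.3281 ≈ 9.515 mcg/mL.

9.5 mcg/mL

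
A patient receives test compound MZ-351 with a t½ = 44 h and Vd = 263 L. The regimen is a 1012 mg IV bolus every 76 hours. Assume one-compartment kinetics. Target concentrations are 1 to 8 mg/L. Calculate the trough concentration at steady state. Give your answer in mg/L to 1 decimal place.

k = ln2/t½ = ln2/44 ≈ 0.015753 h⁻¹; fraction remaining f = e^(−kτ) = e^(−0.015753×76) ≈ 0.3020.
Each bolus raises the concentration by D/Vd = 1012/263 ≈ 3.848 mg/L.
Steady-state trough Cmin,ss = C₀·f/(1−f) ≈ 3.848 × 0.3020/0.6980 ≈ 1.665 mg/L.
Trough 1.7 mg/L vs MEC 1 mg/L: adequate.

1.7 mg/L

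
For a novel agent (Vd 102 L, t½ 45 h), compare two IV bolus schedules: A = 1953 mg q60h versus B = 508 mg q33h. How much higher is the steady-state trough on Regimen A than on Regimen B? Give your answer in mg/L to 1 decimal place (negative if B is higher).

5.1 mg/L

Regimen A: f = (1/2)^(60/45) ≈ 0.3969; Cmin,ss = (1953/102)·f/(1−f) ≈ 12.601 mg/L.
Regimen B: f = (1/2)^(33/45) ≈ 0.6015; Cmin,ss = (508/102)·f/(1−f) ≈ 7.517 mg/L.
Difference ≈ 12.601 − 7.517 ≈ 5.084 mg/L.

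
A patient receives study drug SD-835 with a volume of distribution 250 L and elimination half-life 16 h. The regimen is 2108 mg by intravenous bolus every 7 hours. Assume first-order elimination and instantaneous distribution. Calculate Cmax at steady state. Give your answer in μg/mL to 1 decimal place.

32.2 μg/mL

τ/t½ = 7/16 ≈ 0.4375, so fraction remaining f = (1/2)^(7/16) ≈ 0.7384.
At steady state, accumulation factor R = 1/(1 − e^(−kτ)) ≈ 3.8226.
Each bolus raises the concentration by D/Vd = 2108/250 ≈ 8.432 μg/mL.
Steady-state peak Cmax,ss = C₀·R ≈ 8.432 × 3.8226 ≈ 32.232 μg/mL.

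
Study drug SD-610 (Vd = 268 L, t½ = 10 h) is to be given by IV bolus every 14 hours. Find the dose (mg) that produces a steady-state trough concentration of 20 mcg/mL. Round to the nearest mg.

τ/t½ = 14/10 ≈ 1.4, so f = (1/2)^(14/10) ≈ 0.378929.
Cmin,ss = (D/Vd)·f/(1−f), so D = Cmin,ss·Vd·(1−f)/f.
D = 20 × 268 × (1−f)/f ≈ 20 × 268 × 1.63902 ≈ 8785.15 mg.

8785 mg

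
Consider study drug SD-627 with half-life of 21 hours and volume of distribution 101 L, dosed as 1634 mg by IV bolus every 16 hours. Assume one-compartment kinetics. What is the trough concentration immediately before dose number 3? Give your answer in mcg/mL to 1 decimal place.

15.2 mcg/mL

f = (1/2)^(τ/t½) = (1/2)^(16/21) ≈ 0.5897.
C₀ = D/Vd = 1634/101 ≈ 16.178 mcg/mL.
Before the 3rd dose, 2 doses have been given. Superposition: Cmin = C₀·(f + f²).
≈ 16.178 × (0.5897 + 0.3477) ≈ 16.178 × 0.9374 ≈ 15.165 mcg/mL.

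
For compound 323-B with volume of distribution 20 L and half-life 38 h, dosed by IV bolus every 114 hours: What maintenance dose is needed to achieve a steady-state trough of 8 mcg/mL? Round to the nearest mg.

1120 mg

τ/t½ = 114/38 ≈ 3, so f = (1/2)^(114/38) ≈ 0.125000.
Cmin,ss = (D/Vd)·f/(1−f), so D = Cmin,ss·Vd·(1−f)/f.
D = 8 × 20 × (1−f)/f ≈ 8 × 20 × 7.00000 ≈ 1120.00 mg.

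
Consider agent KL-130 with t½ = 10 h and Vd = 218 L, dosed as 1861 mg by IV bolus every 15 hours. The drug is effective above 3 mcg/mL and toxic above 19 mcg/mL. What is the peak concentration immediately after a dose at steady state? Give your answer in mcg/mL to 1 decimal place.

Over one 15-h interval, 15/10 ≈ 1.5 half-lives elapse, leaving f ≈ 0.3536 of each dose.
Accumulation ratio R = 1/(1 − f) ≈ 1/0.6464 ≈ 1.5470.
Single-dose peak C₀ = D/Vd = 1861/218 ≈ 8.537 mcg/mL.
Steady-state peak Cmax,ss = C₀·R ≈ 8.537 × 1.5470 ≈ 13.207 mcg/mL.
Peak 13.2 mcg/mL vs MTC 19 mcg/mL: below toxic threshold.

13.2 mcg/mL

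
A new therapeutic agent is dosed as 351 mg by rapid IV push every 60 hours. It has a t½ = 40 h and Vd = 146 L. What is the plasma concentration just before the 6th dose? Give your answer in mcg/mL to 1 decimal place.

1.3 mcg/mL

f = (1/2)^(τ/t½) = (1/2)^(60/40) ≈ 0.3536.
C₀ = D/Vd = 351/146 ≈ 2.404 mcg/mL.
Before the 6th dose, 5 doses have been given. Superposition: Cmin = C₀·(f + f² + … + f^5).
≈ 2.404 × (0.3536 + 0.1250 + 0.0442 + 0.0156 + 0.0055) ≈ 2.404 × 0.5439 ≈ 1.308 mcg/mL.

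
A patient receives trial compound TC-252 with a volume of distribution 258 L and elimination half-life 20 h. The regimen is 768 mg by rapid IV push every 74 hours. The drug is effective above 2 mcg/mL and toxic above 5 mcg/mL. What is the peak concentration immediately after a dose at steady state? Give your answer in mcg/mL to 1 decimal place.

3.2 mcg/mL

Over one 74-h interval, 74/20 ≈ 3.7 half-lives elapse, leaving f ≈ 0.0769 of each dose.
Accumulation ratio R = 1/(1 − f) ≈ 1/0.9231 ≈ 1.0833.
Each bolus raises the concentration by D/Vd = 768/258 ≈ 2.977 mcg/mL.
Steady-state peak Cmax,ss = C₀·R ≈ 2.977 × 1.0833 ≈ 3.225 mcg/mL.
Peak 3.2 mcg/mL vs MTC 5 mcg/mL: below toxic threshold.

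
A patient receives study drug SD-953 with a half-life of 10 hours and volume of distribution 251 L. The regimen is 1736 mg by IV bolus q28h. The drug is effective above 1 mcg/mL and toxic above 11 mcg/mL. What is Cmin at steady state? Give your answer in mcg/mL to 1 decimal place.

1.2 mcg/mL

Over one 28-h interval, 28/10 ≈ 2.8 half-lives elapse, leaving f ≈ 0.1436 of each dose.
Accumulation ratio R = 1/(1 − f) ≈ 1/0.8564 ≈ 1.1677.
Each bolus raises the concentration by D/Vd = 1736/251 ≈ 6.916 mcg/mL.
Steady-state peak Cmax,ss = C₀·R ≈ 6.916 × 1.1677 ≈ 8.076 mcg/mL.
Steady-state trough Cmin,ss = Cmax,ss·f ≈ 8.076 × 0.1436 ≈ 1.160 mcg/mL.
Trough 1.2 mcg/mL vs MEC 1 mcg/mL: adequate.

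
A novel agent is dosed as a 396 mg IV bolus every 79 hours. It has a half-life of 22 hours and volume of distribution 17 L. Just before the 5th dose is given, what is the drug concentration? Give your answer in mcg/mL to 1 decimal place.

f = (1/2)^(τ/t½) = (1/2)^(79/22) ≈ 0.0830.
C₀ = D/Vd = 396/17 ≈ 23.294 mcg/mL.
Before the 5th dose, 4 doses have been given. Superposition: Cmin = C₀·(f + f² + … + f^4).
≈ 23.294 × (0.0830 + 0.0069 + 0.0006 + 0.0000) ≈ 23.294 × 0.0905 ≈ 2.108 mcg/mL.

2.1 mcg/mL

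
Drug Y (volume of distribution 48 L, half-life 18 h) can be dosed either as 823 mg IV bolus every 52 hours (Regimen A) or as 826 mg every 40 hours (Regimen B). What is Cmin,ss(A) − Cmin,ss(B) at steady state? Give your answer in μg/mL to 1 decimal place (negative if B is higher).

-2.0 μg/mL

Regimen A: f = (1/2)^(52/18) ≈ 0.1350; Cmin,ss = (823/48)·f/(1−f) ≈ 2.676 μg/mL.
Regimen B: f = (1/2)^(40/18) ≈ 0.2143; Cmin,ss = (826/48)·f/(1−f) ≈ 4.694 μg/mL.
Difference ≈ 2.676 − 4.694 ≈ -2.018 μg/mL.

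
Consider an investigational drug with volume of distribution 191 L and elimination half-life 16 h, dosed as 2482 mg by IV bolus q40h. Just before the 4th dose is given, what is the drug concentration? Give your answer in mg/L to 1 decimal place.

f = (1/2)^(τ/t½) = (1/2)^(40/16) ≈ 0.1768.
C₀ = D/Vd = 2482/191 ≈ 12.995 mg/L.
Before the 4th dose, 3 doses have been given. Superposition: Cmin = C₀·(f + f² + … + f^3).
≈ 12.995 × (0.1768 + 0.0313 + 0.0055) ≈ 12.995 × 0.2136 ≈ 2.776 mg/L.

2.8 mg/L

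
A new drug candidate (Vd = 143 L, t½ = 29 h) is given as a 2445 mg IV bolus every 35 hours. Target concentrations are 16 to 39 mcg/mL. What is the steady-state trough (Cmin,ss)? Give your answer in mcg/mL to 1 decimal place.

k = ln2/t½ = ln2/29 ≈ 0.023902 h⁻¹; fraction remaining f = e^(−kτ) = e^(−0.023902×35) ≈ 0.4332.
Accumulation ratio R = 1/(1 − f) ≈ 1/0.5668 ≈ 1.7643.
Each bolus raises the concentration by D/Vd = 2445/143 ≈ 17.098 mcg/mL.
Cmax,ss = C₀/(1 − f) ≈ 17.098/0.5668 ≈ 30.166 mcg/mL.
One interval later, Cmin,ss = Cmax,ss·e^(−kτ) ≈ 30.166 × 0.4332 ≈ 13.068 mcg/mL.
Trough 13.1 mcg/mL vs MEC 16 mcg/mL: subtherapeutic.

13.1 mcg/mL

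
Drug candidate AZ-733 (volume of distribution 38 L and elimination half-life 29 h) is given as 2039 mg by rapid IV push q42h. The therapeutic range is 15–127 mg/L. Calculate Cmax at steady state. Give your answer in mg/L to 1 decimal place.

84.7 mg/L

k = ln2/t½ = ln2/29 ≈ 0.023902 h⁻¹; fraction remaining f = e^(−kτ) = e^(−0.023902×42) ≈ 0.3665.
Accumulation ratio R = 1/(1 − f) ≈ 1/0.6335 ≈ 1.5785.
Each bolus raises the concentration by D/Vd = 2039/38 ≈ 53.658 mg/L.
Cmax,ss = C₀/(1 − f) ≈ 53.658/0.6335 ≈ 84.701 mg/L.
Peak 84.7 mg/L vs MTC 127 mg/L: below toxic threshold.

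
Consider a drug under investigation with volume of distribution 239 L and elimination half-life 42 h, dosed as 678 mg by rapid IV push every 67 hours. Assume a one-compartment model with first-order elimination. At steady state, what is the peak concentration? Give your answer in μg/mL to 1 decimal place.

Over one 67-h interval, 67/42 ≈ 1.5952 half-lives elapse, leaving f ≈ 0.3310 of each dose.
Accumulation ratio R = 1/(1 − f) ≈ 1/0.6690 ≈ 1.4948.
Single-dose peak C₀ = D/Vd = 678/239 ≈ 2.837 μg/mL.
Steady-state peak Cmax,ss = C₀·R ≈ 2.837 × 1.4948 ≈ 4.241 μg/mL.

4.2 μg/mL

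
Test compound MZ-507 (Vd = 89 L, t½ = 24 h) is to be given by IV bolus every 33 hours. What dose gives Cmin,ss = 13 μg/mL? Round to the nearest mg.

1844 mg

τ/t½ = 33/24 ≈ 1.375, so f = (1/2)^(33/24) ≈ 0.385553.
Cmin,ss = (D/Vd)·f/(1−f), so D = Cmin,ss·Vd·(1−f)/f.
D = 13 × 89 × (1−f)/f ≈ 13 × 89 × 1.59368 ≈ 1843.89 mg.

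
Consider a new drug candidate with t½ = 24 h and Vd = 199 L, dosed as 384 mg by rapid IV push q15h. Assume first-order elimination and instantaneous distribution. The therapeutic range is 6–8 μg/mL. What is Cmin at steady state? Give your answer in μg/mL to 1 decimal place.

3.6 μg/mL

k = ln2/t½ = ln2/24 ≈ 0.028881 h⁻¹; fraction remaining f = e^(−kτ) = e^(−0.028881×15) ≈ 0.6484.
At steady state, accumulation factor R = 1/(1 − e^(−kτ)) ≈ 2.8441.
Single-dose peak C₀ = D/Vd = 384/199 ≈ 1.930 μg/mL.
Steady-state peak Cmax,ss = C₀·R ≈ 1.930 × 2.8441 ≈ 5.489 μg/mL.
One interval later, Cmin,ss = Cmax,ss·e^(−kτ) ≈ 5.489 × 0.6484 ≈ 3.559 μg/mL.
Trough 3.6 μg/mL vs MEC 6 μg/mL: subtherapeutic.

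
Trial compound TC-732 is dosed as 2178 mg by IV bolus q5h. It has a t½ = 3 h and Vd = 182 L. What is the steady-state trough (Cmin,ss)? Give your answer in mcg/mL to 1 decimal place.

5.5 mcg/mL

k = ln2/t½ = ln2/3 ≈ 0.231049 h⁻¹; fraction remaining f = e^(−kτ) = e^(−0.231049×5) ≈ 0.3150.
Accumulation ratio R = 1/(1 − f) ≈ 1/0.6850 ≈ 1.4599.
Single-dose peak C₀ = D/Vd = 2178/182 ≈ 11.967 mcg/mL.
Cmax,ss = C₀/(1 − f) ≈ 11.967/0.6850 ≈ 17.470 mcg/mL.
One interval later, Cmin,ss = Cmax,ss·e^(−kτ) ≈ 17.470 × 0.3150 ≈ 5.503 mcg/mL.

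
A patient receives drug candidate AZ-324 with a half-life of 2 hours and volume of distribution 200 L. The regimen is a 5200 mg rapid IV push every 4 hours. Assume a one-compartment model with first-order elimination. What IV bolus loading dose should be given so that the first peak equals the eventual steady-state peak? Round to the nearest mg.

6933 mg

f = (1/2)^(4/2) ≈ 0.250000; accumulation ratio R = 1/(1−f) ≈ 1.33333.
Loading dose to hit Cmax,ss on first dose: D_load = D_maint·R ≈ 5200 × 1.33333 ≈ 6933.32 mg.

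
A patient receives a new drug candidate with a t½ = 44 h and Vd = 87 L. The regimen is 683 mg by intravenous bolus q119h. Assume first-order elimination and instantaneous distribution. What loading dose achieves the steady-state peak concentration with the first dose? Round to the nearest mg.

807 mg

f = (1/2)^(119/44) ≈ 0.153409; accumulation ratio R = 1/(1−f) ≈ 1.18121.
Loading dose to hit Cmax,ss on first dose: D_load = D_maint·R ≈ 683 × 1.18121 ≈ 806.77 mg.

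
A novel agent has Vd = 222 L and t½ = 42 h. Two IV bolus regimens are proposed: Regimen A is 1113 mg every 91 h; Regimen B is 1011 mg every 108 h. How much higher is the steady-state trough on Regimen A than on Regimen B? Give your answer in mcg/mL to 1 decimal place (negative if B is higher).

Regimen A: f = (1/2)^(91/42) ≈ 0.2227; Cmin,ss = (1113/222)·f/(1−f) ≈ 1.436 mcg/mL.
Regimen B: f = (1/2)^(108/42) ≈ 0.1682; Cmin,ss = (1011/222)·f/(1−f) ≈ 0.921 mcg/mL.
Difference ≈ 1.436 − 0.921 ≈ 0.515 mcg/mL.

0.5 mcg/mL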